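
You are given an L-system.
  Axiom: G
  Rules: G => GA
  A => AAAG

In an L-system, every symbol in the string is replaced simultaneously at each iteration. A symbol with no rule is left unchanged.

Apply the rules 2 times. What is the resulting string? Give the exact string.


Step 0: G
Step 1: GA
Step 2: GAAAAG

Answer: GAAAAG


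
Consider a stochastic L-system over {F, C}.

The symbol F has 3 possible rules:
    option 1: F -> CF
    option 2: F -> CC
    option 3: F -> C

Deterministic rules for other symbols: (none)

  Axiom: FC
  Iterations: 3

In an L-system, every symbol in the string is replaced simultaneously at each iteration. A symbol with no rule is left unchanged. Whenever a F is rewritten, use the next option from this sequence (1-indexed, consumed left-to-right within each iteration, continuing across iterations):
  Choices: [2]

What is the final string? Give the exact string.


Step 0: FC
Step 1: CCC  (used choices [2])
Step 2: CCC  (used choices [])
Step 3: CCC  (used choices [])

Answer: CCC


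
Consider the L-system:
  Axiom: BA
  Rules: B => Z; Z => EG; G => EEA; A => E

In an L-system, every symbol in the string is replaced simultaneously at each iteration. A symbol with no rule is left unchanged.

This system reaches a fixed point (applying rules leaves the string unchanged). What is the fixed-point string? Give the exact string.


Step 0: BA
Step 1: ZE
Step 2: EGE
Step 3: EEEAE
Step 4: EEEEE
Step 5: EEEEE  (unchanged — fixed point at step 4)

Answer: EEEEE


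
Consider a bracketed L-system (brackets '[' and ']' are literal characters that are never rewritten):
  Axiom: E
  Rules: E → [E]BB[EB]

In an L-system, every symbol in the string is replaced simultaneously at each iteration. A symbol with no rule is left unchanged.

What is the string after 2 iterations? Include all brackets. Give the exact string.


Step 0: E
Step 1: [E]BB[EB]
Step 2: [[E]BB[EB]]BB[[E]BB[EB]B]

Answer: [[E]BB[EB]]BB[[E]BB[EB]B]


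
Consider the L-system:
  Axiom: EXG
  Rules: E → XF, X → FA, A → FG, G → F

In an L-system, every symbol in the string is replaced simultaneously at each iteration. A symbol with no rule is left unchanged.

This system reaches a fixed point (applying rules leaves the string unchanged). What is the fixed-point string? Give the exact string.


Step 0: EXG
Step 1: XFFAF
Step 2: FAFFFGF
Step 3: FFGFFFFF
Step 4: FFFFFFFF
Step 5: FFFFFFFF  (unchanged — fixed point at step 4)

Answer: FFFFFFFF


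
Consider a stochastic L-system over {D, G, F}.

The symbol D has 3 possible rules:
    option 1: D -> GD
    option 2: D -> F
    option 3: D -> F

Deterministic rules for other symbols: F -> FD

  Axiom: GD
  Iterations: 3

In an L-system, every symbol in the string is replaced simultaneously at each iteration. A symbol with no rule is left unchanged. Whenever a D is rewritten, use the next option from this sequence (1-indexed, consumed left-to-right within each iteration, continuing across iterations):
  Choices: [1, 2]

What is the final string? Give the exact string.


Step 0: GD
Step 1: GGD  (used choices [1])
Step 2: GGF  (used choices [2])
Step 3: GGFD  (used choices [])

Answer: GGFD


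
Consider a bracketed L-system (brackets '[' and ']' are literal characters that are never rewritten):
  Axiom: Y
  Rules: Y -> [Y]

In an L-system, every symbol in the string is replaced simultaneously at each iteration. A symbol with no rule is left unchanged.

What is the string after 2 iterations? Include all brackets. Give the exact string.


Step 0: Y
Step 1: [Y]
Step 2: [[Y]]

Answer: [[Y]]


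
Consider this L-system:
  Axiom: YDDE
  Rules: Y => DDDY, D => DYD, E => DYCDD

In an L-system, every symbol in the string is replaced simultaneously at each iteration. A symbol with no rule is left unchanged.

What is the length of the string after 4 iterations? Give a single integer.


Answer: 503

Derivation:
Step 0: length = 4
Step 1: length = 15
Step 2: length = 47
Step 3: length = 153
Step 4: length = 503


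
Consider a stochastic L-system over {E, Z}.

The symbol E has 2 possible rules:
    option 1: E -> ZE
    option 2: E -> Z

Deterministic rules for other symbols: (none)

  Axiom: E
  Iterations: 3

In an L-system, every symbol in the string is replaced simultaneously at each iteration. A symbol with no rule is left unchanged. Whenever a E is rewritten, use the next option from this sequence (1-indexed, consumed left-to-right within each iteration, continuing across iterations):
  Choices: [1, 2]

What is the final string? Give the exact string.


Answer: ZZ

Derivation:
Step 0: E
Step 1: ZE  (used choices [1])
Step 2: ZZ  (used choices [2])
Step 3: ZZ  (used choices [])


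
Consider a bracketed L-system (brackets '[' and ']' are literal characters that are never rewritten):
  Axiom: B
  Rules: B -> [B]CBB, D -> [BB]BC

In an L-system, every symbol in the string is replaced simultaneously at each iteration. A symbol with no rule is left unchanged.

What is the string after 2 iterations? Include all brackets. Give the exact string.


Step 0: B
Step 1: [B]CBB
Step 2: [[B]CBB]C[B]CBB[B]CBB

Answer: [[B]CBB]C[B]CBB[B]CBB


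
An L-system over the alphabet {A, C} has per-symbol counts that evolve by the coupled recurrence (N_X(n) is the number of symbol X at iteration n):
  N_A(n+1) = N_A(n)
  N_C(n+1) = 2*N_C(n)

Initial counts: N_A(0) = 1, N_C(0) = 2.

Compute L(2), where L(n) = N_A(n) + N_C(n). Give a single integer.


Step 0: N_A=1, N_C=2, L=3
Step 1: N_A=1, N_C=4, L=5
Step 2: N_A=1, N_C=8, L=9

Answer: 9


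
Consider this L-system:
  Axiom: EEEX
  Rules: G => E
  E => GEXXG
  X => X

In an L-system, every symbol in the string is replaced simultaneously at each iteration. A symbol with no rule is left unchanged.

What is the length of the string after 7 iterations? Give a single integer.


Answer: 1024

Derivation:
Step 0: length = 4
Step 1: length = 16
Step 2: length = 28
Step 3: length = 64
Step 4: length = 124
Step 5: length = 256
Step 6: length = 508
Step 7: length = 1024


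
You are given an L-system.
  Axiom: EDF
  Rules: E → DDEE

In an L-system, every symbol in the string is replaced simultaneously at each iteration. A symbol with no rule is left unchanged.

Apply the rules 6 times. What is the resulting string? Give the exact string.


Answer: DDDDDDDDDDDDEEDDEEDDDDEEDDEEDDDDDDEEDDEEDDDDEEDDEEDDDDDDDDEEDDEEDDDDEEDDEEDDDDDDEEDDEEDDDDEEDDEEDDDDDDDDDDEEDDEEDDDDEEDDEEDDDDDDEEDDEEDDDDEEDDEEDDDDDDDDEEDDEEDDDDEEDDEEDDDDDDEEDDEEDDDDEEDDEEDF

Derivation:
Step 0: EDF
Step 1: DDEEDF
Step 2: DDDDEEDDEEDF
Step 3: DDDDDDEEDDEEDDDDEEDDEEDF
Step 4: DDDDDDDDEEDDEEDDDDEEDDEEDDDDDDEEDDEEDDDDEEDDEEDF
Step 5: DDDDDDDDDDEEDDEEDDDDEEDDEEDDDDDDEEDDEEDDDDEEDDEEDDDDDDDDEEDDEEDDDDEEDDEEDDDDDDEEDDEEDDDDEEDDEEDF
Step 6: DDDDDDDDDDDDEEDDEEDDDDEEDDEEDDDDDDEEDDEEDDDDEEDDEEDDDDDDDDEEDDEEDDDDEEDDEEDDDDDDEEDDEEDDDDEEDDEEDDDDDDDDDDEEDDEEDDDDEEDDEEDDDDDDEEDDEEDDDDEEDDEEDDDDDDDDEEDDEEDDDDEEDDEEDDDDDDEEDDEEDDDDEEDDEEDF


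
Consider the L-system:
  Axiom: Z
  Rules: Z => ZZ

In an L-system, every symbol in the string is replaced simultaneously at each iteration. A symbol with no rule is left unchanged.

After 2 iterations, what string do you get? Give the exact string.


Step 0: Z
Step 1: ZZ
Step 2: ZZZZ

Answer: ZZZZ


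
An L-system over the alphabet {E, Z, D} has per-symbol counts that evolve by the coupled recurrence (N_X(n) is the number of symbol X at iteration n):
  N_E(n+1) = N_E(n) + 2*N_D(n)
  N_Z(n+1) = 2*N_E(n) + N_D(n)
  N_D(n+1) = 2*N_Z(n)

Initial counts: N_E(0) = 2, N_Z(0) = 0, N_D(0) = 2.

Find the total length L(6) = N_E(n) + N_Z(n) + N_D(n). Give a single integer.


Step 0: N_E=2, N_Z=0, N_D=2, L=4
Step 1: N_E=6, N_Z=6, N_D=0, L=12
Step 2: N_E=6, N_Z=12, N_D=12, L=30
Step 3: N_E=30, N_Z=24, N_D=24, L=78
Step 4: N_E=78, N_Z=84, N_D=48, L=210
Step 5: N_E=174, N_Z=204, N_D=168, L=546
Step 6: N_E=510, N_Z=516, N_D=408, L=1434

Answer: 1434


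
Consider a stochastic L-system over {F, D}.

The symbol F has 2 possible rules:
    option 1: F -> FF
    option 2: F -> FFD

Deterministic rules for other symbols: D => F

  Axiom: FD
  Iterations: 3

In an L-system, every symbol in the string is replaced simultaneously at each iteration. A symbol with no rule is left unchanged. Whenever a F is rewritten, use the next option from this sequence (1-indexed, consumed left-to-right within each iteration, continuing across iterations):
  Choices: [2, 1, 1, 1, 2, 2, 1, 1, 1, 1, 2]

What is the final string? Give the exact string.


Answer: FFDFFDFFFFFFFFFFD

Derivation:
Step 0: FD
Step 1: FFDF  (used choices [2])
Step 2: FFFFFFF  (used choices [1, 1, 1])
Step 3: FFDFFDFFFFFFFFFFD  (used choices [2, 2, 1, 1, 1, 1, 2])


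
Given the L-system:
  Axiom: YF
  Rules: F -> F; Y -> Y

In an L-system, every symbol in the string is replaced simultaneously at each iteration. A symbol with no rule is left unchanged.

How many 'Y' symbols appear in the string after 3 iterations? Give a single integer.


Step 0: YF  (1 'Y')
Step 1: YF  (1 'Y')
Step 2: YF  (1 'Y')
Step 3: YF  (1 'Y')

Answer: 1


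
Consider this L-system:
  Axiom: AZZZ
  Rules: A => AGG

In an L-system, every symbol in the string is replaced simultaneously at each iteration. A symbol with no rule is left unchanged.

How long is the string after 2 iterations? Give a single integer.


Step 0: length = 4
Step 1: length = 6
Step 2: length = 8

Answer: 8


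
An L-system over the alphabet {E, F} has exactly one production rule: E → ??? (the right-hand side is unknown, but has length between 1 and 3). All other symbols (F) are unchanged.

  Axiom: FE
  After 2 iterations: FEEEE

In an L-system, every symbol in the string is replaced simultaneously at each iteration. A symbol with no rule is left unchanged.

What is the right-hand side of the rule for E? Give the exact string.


Trying E → EE:
  Step 0: FE
  Step 1: FEE
  Step 2: FEEEE
Matches the given result.

Answer: EE


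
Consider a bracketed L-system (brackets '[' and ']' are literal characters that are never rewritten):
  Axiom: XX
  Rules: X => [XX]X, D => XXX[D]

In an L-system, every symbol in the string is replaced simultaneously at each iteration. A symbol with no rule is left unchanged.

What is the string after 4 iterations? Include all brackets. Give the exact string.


Step 0: XX
Step 1: [XX]X[XX]X
Step 2: [[XX]X[XX]X][XX]X[[XX]X[XX]X][XX]X
Step 3: [[[XX]X[XX]X][XX]X[[XX]X[XX]X][XX]X][[XX]X[XX]X][XX]X[[[XX]X[XX]X][XX]X[[XX]X[XX]X][XX]X][[XX]X[XX]X][XX]X
Step 4: [[[[XX]X[XX]X][XX]X[[XX]X[XX]X][XX]X][[XX]X[XX]X][XX]X[[[XX]X[XX]X][XX]X[[XX]X[XX]X][XX]X][[XX]X[XX]X][XX]X][[[XX]X[XX]X][XX]X[[XX]X[XX]X][XX]X][[XX]X[XX]X][XX]X[[[[XX]X[XX]X][XX]X[[XX]X[XX]X][XX]X][[XX]X[XX]X][XX]X[[[XX]X[XX]X][XX]X[[XX]X[XX]X][XX]X][[XX]X[XX]X][XX]X][[[XX]X[XX]X][XX]X[[XX]X[XX]X][XX]X][[XX]X[XX]X][XX]X

Answer: [[[[XX]X[XX]X][XX]X[[XX]X[XX]X][XX]X][[XX]X[XX]X][XX]X[[[XX]X[XX]X][XX]X[[XX]X[XX]X][XX]X][[XX]X[XX]X][XX]X][[[XX]X[XX]X][XX]X[[XX]X[XX]X][XX]X][[XX]X[XX]X][XX]X[[[[XX]X[XX]X][XX]X[[XX]X[XX]X][XX]X][[XX]X[XX]X][XX]X[[[XX]X[XX]X][XX]X[[XX]X[XX]X][XX]X][[XX]X[XX]X][XX]X][[[XX]X[XX]X][XX]X[[XX]X[XX]X][XX]X][[XX]X[XX]X][XX]X


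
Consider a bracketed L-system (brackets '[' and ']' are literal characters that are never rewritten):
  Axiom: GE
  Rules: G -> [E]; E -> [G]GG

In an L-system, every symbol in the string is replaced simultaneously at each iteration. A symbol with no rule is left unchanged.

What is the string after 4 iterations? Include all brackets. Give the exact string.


Step 0: GE
Step 1: [E][G]GG
Step 2: [[G]GG][[E]][E][E]
Step 3: [[[E]][E][E]][[[G]GG]][[G]GG][[G]GG]
Step 4: [[[[G]GG]][[G]GG][[G]GG]][[[[E]][E][E]]][[[E]][E][E]][[[E]][E][E]]

Answer: [[[[G]GG]][[G]GG][[G]GG]][[[[E]][E][E]]][[[E]][E][E]][[[E]][E][E]]


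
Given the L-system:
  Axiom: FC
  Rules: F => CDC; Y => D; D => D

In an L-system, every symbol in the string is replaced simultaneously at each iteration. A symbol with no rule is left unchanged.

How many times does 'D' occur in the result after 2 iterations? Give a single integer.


Step 0: FC  (0 'D')
Step 1: CDCC  (1 'D')
Step 2: CDCC  (1 'D')

Answer: 1


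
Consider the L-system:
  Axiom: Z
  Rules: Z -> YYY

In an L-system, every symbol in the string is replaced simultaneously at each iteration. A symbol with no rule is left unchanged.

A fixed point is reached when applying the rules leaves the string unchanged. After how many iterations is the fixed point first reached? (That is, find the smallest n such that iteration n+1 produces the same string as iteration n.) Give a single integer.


Answer: 1

Derivation:
Step 0: Z
Step 1: YYY
Step 2: YYY  (unchanged — fixed point at step 1)


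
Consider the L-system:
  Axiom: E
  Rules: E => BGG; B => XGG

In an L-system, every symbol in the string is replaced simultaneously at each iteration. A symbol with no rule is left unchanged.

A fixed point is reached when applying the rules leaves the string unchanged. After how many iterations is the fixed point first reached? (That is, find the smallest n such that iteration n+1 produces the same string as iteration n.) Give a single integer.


Answer: 2

Derivation:
Step 0: E
Step 1: BGG
Step 2: XGGGG
Step 3: XGGGG  (unchanged — fixed point at step 2)


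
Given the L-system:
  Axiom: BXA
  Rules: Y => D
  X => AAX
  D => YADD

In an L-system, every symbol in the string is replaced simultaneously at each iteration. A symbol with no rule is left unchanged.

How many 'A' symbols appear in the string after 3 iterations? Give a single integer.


Step 0: BXA  (1 'A')
Step 1: BAAXA  (3 'A')
Step 2: BAAAAXA  (5 'A')
Step 3: BAAAAAAXA  (7 'A')

Answer: 7


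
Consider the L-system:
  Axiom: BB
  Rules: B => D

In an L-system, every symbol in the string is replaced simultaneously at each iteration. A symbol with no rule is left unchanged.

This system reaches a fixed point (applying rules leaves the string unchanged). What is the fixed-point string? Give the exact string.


Step 0: BB
Step 1: DD
Step 2: DD  (unchanged — fixed point at step 1)

Answer: DD


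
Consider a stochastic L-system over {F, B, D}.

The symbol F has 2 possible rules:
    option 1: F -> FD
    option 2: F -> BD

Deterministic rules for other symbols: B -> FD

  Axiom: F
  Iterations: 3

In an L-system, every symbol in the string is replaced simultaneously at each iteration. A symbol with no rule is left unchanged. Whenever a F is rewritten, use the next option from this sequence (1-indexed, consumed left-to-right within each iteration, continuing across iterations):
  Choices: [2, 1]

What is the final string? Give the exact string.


Answer: FDDD

Derivation:
Step 0: F
Step 1: BD  (used choices [2])
Step 2: FDD  (used choices [])
Step 3: FDDD  (used choices [1])


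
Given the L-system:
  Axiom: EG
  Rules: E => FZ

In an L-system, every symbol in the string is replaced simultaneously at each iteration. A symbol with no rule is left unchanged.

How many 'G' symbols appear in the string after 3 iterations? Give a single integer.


Answer: 1

Derivation:
Step 0: EG  (1 'G')
Step 1: FZG  (1 'G')
Step 2: FZG  (1 'G')
Step 3: FZG  (1 'G')


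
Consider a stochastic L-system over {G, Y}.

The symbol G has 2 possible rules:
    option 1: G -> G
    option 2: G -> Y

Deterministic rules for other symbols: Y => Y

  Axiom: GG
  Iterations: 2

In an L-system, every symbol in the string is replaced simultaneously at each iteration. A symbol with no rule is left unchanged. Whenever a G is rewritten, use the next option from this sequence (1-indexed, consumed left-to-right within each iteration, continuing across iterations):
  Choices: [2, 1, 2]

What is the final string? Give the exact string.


Step 0: GG
Step 1: YG  (used choices [2, 1])
Step 2: YY  (used choices [2])

Answer: YY


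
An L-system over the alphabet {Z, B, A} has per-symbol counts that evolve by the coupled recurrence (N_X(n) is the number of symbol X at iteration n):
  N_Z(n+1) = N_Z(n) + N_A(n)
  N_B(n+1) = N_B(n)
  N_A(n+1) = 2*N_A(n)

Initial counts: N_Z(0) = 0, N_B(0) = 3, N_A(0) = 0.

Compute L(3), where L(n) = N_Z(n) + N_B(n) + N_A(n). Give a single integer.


Answer: 3

Derivation:
Step 0: N_Z=0, N_B=3, N_A=0, L=3
Step 1: N_Z=0, N_B=3, N_A=0, L=3
Step 2: N_Z=0, N_B=3, N_A=0, L=3
Step 3: N_Z=0, N_B=3, N_A=0, L=3


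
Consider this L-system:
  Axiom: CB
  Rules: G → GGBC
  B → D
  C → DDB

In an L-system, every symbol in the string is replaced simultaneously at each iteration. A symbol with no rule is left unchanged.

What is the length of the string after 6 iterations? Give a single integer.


Step 0: length = 2
Step 1: length = 4
Step 2: length = 4
Step 3: length = 4
Step 4: length = 4
Step 5: length = 4
Step 6: length = 4

Answer: 4


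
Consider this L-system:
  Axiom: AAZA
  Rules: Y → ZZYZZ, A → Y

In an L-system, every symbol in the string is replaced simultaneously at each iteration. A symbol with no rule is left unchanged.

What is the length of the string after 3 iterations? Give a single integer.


Step 0: length = 4
Step 1: length = 4
Step 2: length = 16
Step 3: length = 28

Answer: 28


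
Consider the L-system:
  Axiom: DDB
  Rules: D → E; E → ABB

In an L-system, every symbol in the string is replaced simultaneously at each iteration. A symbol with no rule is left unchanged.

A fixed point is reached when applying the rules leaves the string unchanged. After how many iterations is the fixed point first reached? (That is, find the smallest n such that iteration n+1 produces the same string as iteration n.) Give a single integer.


Answer: 2

Derivation:
Step 0: DDB
Step 1: EEB
Step 2: ABBABBB
Step 3: ABBABBB  (unchanged — fixed point at step 2)


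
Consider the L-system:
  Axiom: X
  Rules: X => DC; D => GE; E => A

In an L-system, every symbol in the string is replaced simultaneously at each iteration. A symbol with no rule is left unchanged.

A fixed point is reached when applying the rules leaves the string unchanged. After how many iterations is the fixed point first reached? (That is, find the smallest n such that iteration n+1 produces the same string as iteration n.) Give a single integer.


Step 0: X
Step 1: DC
Step 2: GEC
Step 3: GAC
Step 4: GAC  (unchanged — fixed point at step 3)

Answer: 3


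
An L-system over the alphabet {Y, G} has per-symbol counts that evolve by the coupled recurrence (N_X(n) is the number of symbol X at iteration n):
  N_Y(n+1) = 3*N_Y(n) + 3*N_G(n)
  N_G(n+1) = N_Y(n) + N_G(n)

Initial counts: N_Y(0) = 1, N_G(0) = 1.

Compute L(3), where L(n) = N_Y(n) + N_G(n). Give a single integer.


Step 0: N_Y=1, N_G=1, L=2
Step 1: N_Y=6, N_G=2, L=8
Step 2: N_Y=24, N_G=8, L=32
Step 3: N_Y=96, N_G=32, L=128

Answer: 128


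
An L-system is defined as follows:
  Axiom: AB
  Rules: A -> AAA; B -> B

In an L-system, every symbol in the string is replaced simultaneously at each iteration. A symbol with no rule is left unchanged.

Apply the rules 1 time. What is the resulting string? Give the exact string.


Answer: AAAB

Derivation:
Step 0: AB
Step 1: AAAB


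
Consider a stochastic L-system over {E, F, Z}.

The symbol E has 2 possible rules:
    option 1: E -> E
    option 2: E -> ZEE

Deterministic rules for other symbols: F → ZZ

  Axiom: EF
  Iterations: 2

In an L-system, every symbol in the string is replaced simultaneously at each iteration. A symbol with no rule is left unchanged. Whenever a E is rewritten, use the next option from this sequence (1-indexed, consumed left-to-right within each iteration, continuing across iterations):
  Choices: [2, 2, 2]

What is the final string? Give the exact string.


Step 0: EF
Step 1: ZEEZZ  (used choices [2])
Step 2: ZZEEZEEZZ  (used choices [2, 2])

Answer: ZZEEZEEZZ


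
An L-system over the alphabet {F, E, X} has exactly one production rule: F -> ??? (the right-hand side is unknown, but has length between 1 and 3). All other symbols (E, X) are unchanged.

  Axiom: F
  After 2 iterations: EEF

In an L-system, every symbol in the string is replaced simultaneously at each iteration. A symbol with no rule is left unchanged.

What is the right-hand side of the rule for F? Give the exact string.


Answer: EF

Derivation:
Trying F -> EF:
  Step 0: F
  Step 1: EF
  Step 2: EEF
Matches the given result.


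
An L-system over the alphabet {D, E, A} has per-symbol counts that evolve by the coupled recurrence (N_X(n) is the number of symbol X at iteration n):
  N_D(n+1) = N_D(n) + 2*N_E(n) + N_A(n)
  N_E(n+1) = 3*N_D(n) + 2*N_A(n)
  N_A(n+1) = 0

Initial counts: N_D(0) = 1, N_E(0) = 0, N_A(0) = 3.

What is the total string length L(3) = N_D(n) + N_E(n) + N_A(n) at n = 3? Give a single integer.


Answer: 112

Derivation:
Step 0: N_D=1, N_E=0, N_A=3, L=4
Step 1: N_D=4, N_E=9, N_A=0, L=13
Step 2: N_D=22, N_E=12, N_A=0, L=34
Step 3: N_D=46, N_E=66, N_A=0, L=112


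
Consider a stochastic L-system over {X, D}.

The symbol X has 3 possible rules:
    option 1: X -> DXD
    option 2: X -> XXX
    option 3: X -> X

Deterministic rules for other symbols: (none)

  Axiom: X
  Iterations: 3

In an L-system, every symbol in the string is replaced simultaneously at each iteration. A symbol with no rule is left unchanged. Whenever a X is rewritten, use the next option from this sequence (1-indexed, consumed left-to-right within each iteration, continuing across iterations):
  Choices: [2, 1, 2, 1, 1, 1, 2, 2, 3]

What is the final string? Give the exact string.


Answer: DDXDDDXDXXXXXXDXD

Derivation:
Step 0: X
Step 1: XXX  (used choices [2])
Step 2: DXDXXXDXD  (used choices [1, 2, 1])
Step 3: DDXDDDXDXXXXXXDXD  (used choices [1, 1, 2, 2, 3])


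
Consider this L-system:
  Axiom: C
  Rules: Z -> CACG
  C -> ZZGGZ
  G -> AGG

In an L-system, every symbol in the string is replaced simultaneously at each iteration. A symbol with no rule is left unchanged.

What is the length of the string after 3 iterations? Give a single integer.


Answer: 56

Derivation:
Step 0: length = 1
Step 1: length = 5
Step 2: length = 18
Step 3: length = 56


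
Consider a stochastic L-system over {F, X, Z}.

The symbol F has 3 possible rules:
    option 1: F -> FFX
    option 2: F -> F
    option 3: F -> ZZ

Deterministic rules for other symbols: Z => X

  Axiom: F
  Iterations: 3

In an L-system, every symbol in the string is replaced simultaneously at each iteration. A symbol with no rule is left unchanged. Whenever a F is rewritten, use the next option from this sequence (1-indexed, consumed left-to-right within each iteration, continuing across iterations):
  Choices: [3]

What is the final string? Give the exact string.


Answer: XX

Derivation:
Step 0: F
Step 1: ZZ  (used choices [3])
Step 2: XX  (used choices [])
Step 3: XX  (used choices [])


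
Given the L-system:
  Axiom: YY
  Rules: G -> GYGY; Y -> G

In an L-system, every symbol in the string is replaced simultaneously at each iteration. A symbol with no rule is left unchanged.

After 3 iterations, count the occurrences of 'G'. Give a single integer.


Answer: 12

Derivation:
Step 0: YY  (0 'G')
Step 1: GG  (2 'G')
Step 2: GYGYGYGY  (4 'G')
Step 3: GYGYGGYGYGGYGYGGYGYG  (12 'G')


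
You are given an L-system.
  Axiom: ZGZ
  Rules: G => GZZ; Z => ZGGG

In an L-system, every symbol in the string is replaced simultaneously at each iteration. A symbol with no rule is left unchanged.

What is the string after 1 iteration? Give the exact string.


Step 0: ZGZ
Step 1: ZGGGGZZZGGG

Answer: ZGGGGZZZGGG


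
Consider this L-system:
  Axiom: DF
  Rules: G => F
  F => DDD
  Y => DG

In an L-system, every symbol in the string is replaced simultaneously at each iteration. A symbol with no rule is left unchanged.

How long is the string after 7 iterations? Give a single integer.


Answer: 4

Derivation:
Step 0: length = 2
Step 1: length = 4
Step 2: length = 4
Step 3: length = 4
Step 4: length = 4
Step 5: length = 4
Step 6: length = 4
Step 7: length = 4


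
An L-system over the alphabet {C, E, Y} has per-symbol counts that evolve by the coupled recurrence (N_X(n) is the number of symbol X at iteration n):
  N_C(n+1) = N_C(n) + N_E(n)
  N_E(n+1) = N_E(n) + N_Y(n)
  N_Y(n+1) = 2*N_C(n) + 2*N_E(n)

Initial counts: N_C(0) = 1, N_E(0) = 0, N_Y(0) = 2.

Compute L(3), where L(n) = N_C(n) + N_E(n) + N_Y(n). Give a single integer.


Answer: 31

Derivation:
Step 0: N_C=1, N_E=0, N_Y=2, L=3
Step 1: N_C=1, N_E=2, N_Y=2, L=5
Step 2: N_C=3, N_E=4, N_Y=6, L=13
Step 3: N_C=7, N_E=10, N_Y=14, L=31


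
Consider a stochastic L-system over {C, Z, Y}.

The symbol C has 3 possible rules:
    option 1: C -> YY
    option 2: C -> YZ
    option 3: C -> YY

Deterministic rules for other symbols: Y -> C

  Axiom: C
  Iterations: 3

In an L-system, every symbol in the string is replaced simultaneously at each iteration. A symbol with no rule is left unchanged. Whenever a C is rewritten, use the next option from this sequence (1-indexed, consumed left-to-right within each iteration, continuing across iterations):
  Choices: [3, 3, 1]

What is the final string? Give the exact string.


Answer: YYYY

Derivation:
Step 0: C
Step 1: YY  (used choices [3])
Step 2: CC  (used choices [])
Step 3: YYYY  (used choices [3, 1])


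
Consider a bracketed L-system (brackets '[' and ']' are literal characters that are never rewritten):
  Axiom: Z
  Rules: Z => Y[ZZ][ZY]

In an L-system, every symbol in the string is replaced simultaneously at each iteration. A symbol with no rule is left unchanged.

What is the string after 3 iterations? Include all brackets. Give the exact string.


Step 0: Z
Step 1: Y[ZZ][ZY]
Step 2: Y[Y[ZZ][ZY]Y[ZZ][ZY]][Y[ZZ][ZY]Y]
Step 3: Y[Y[Y[ZZ][ZY]Y[ZZ][ZY]][Y[ZZ][ZY]Y]Y[Y[ZZ][ZY]Y[ZZ][ZY]][Y[ZZ][ZY]Y]][Y[Y[ZZ][ZY]Y[ZZ][ZY]][Y[ZZ][ZY]Y]Y]

Answer: Y[Y[Y[ZZ][ZY]Y[ZZ][ZY]][Y[ZZ][ZY]Y]Y[Y[ZZ][ZY]Y[ZZ][ZY]][Y[ZZ][ZY]Y]][Y[Y[ZZ][ZY]Y[ZZ][ZY]][Y[ZZ][ZY]Y]Y]


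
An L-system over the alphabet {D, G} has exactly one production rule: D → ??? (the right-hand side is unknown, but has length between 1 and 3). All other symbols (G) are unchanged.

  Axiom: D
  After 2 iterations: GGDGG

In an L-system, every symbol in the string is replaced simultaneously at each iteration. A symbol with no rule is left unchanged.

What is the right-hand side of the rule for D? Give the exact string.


Trying D → GDG:
  Step 0: D
  Step 1: GDG
  Step 2: GGDGG
Matches the given result.

Answer: GDG


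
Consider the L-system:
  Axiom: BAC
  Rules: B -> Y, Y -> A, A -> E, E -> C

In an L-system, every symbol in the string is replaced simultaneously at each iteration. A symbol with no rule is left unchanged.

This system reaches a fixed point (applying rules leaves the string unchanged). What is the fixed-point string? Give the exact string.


Step 0: BAC
Step 1: YEC
Step 2: ACC
Step 3: ECC
Step 4: CCC
Step 5: CCC  (unchanged — fixed point at step 4)

Answer: CCC


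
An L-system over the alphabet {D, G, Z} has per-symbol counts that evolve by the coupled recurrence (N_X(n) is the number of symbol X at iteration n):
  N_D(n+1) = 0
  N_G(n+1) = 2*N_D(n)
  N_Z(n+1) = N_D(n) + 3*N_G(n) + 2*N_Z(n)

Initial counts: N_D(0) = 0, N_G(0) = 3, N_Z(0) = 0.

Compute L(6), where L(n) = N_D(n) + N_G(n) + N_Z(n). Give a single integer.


Step 0: N_D=0, N_G=3, N_Z=0, L=3
Step 1: N_D=0, N_G=0, N_Z=9, L=9
Step 2: N_D=0, N_G=0, N_Z=18, L=18
Step 3: N_D=0, N_G=0, N_Z=36, L=36
Step 4: N_D=0, N_G=0, N_Z=72, L=72
Step 5: N_D=0, N_G=0, N_Z=144, L=144
Step 6: N_D=0, N_G=0, N_Z=288, L=288

Answer: 288


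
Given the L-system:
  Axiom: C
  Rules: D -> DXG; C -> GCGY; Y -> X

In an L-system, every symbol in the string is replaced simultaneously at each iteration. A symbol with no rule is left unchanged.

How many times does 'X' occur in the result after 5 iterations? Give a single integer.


Step 0: C  (0 'X')
Step 1: GCGY  (0 'X')
Step 2: GGCGYGX  (1 'X')
Step 3: GGGCGYGXGX  (2 'X')
Step 4: GGGGCGYGXGXGX  (3 'X')
Step 5: GGGGGCGYGXGXGXGX  (4 'X')

Answer: 4


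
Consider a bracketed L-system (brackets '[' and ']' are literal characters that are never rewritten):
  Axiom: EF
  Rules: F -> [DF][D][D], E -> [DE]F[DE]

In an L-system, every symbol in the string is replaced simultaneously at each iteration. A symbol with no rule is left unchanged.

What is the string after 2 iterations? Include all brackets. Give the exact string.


Answer: [D[DE]F[DE]][DF][D][D][D[DE]F[DE]][D[DF][D][D]][D][D]

Derivation:
Step 0: EF
Step 1: [DE]F[DE][DF][D][D]
Step 2: [D[DE]F[DE]][DF][D][D][D[DE]F[DE]][D[DF][D][D]][D][D]


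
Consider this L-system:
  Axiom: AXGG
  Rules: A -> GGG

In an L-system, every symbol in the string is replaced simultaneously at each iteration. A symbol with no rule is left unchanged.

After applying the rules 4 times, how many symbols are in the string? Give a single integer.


Step 0: length = 4
Step 1: length = 6
Step 2: length = 6
Step 3: length = 6
Step 4: length = 6

Answer: 6


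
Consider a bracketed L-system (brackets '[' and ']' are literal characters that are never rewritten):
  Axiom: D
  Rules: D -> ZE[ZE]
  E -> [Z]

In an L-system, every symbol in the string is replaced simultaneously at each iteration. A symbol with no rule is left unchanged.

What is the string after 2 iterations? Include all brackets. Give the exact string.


Answer: Z[Z][Z[Z]]

Derivation:
Step 0: D
Step 1: ZE[ZE]
Step 2: Z[Z][Z[Z]]


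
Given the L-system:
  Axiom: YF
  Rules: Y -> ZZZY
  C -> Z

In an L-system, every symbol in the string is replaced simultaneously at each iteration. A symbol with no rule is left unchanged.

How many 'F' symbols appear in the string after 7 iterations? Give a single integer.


Answer: 1

Derivation:
Step 0: YF  (1 'F')
Step 1: ZZZYF  (1 'F')
Step 2: ZZZZZZYF  (1 'F')
Step 3: ZZZZZZZZZYF  (1 'F')
Step 4: ZZZZZZZZZZZZYF  (1 'F')
Step 5: ZZZZZZZZZZZZZZZYF  (1 'F')
Step 6: ZZZZZZZZZZZZZZZZZZYF  (1 'F')
Step 7: ZZZZZZZZZZZZZZZZZZZZZYF  (1 'F')


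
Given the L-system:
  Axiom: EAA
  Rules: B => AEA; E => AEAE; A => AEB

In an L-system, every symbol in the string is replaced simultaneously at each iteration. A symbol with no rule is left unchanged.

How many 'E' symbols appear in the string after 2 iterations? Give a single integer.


Step 0: EAA  (1 'E')
Step 1: AEAEAEBAEB  (4 'E')
Step 2: AEBAEAEAEBAEAEAEBAEAEAEAAEBAEAEAEA  (14 'E')

Answer: 14


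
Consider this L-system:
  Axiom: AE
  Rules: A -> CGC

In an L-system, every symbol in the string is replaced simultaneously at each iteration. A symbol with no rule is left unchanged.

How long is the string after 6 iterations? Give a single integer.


Answer: 4

Derivation:
Step 0: length = 2
Step 1: length = 4
Step 2: length = 4
Step 3: length = 4
Step 4: length = 4
Step 5: length = 4
Step 6: length = 4


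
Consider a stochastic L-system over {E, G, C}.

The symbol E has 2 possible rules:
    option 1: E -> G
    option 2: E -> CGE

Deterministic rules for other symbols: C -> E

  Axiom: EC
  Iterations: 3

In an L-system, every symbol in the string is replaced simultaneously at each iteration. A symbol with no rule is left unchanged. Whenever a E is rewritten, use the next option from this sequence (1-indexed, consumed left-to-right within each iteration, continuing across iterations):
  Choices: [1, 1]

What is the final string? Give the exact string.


Step 0: EC
Step 1: GE  (used choices [1])
Step 2: GG  (used choices [1])
Step 3: GG  (used choices [])

Answer: GG


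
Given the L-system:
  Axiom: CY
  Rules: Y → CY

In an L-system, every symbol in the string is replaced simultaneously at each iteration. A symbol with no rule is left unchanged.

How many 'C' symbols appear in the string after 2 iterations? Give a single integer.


Step 0: CY  (1 'C')
Step 1: CCY  (2 'C')
Step 2: CCCY  (3 'C')

Answer: 3


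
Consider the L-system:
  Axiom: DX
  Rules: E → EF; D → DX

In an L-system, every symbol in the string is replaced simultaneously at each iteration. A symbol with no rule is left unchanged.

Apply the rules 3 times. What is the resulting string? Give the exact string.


Step 0: DX
Step 1: DXX
Step 2: DXXX
Step 3: DXXXX

Answer: DXXXX


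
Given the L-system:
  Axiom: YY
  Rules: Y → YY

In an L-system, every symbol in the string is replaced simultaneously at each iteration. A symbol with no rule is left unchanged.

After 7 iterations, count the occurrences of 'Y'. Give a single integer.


Answer: 256

Derivation:
Step 0: YY  (2 'Y')
Step 1: YYYY  (4 'Y')
Step 2: YYYYYYYY  (8 'Y')
Step 3: YYYYYYYYYYYYYYYY  (16 'Y')
Step 4: YYYYYYYYYYYYYYYYYYYYYYYYYYYYYYYY  (32 'Y')
Step 5: YYYYYYYYYYYYYYYYYYYYYYYYYYYYYYYYYYYYYYYYYYYYYYYYYYYYYYYYYYYYYYYY  (64 'Y')
Step 6: YYYYYYYYYYYYYYYYYYYYYYYYYYYYYYYYYYYYYYYYYYYYYYYYYYYYYYYYYYYYYYYYYYYYYYYYYYYYYYYYYYYYYYYYYYYYYYYYYYYYYYYYYYYYYYYYYYYYYYYYYYYYYYYY  (128 'Y')
Step 7: YYYYYYYYYYYYYYYYYYYYYYYYYYYYYYYYYYYYYYYYYYYYYYYYYYYYYYYYYYYYYYYYYYYYYYYYYYYYYYYYYYYYYYYYYYYYYYYYYYYYYYYYYYYYYYYYYYYYYYYYYYYYYYYYYYYYYYYYYYYYYYYYYYYYYYYYYYYYYYYYYYYYYYYYYYYYYYYYYYYYYYYYYYYYYYYYYYYYYYYYYYYYYYYYYYYYYYYYYYYYYYYYYYYYYYYYYYYYYYYYYYYYYYYYYYYYYYYY  (256 'Y')


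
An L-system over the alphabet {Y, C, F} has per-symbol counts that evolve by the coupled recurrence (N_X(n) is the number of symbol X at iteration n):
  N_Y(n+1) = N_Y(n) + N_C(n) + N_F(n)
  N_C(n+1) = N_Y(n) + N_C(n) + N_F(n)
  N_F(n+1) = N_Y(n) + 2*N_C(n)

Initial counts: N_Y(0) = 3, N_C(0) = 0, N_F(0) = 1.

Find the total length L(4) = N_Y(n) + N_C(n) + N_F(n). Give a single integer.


Step 0: N_Y=3, N_C=0, N_F=1, L=4
Step 1: N_Y=4, N_C=4, N_F=3, L=11
Step 2: N_Y=11, N_C=11, N_F=12, L=34
Step 3: N_Y=34, N_C=34, N_F=33, L=101
Step 4: N_Y=101, N_C=101, N_F=102, L=304

Answer: 304


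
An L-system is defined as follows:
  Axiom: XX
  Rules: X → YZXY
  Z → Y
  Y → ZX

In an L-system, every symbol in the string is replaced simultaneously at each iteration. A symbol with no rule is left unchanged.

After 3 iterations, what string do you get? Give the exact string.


Step 0: XX
Step 1: YZXYYZXY
Step 2: ZXYYZXYZXZXYYZXYZX
Step 3: YYZXYZXZXYYZXYZXYYZXYYYZXYZXZXYYZXYZXYYZXY

Answer: YYZXYZXZXYYZXYZXYYZXYYYZXYZXZXYYZXYZXYYZXY


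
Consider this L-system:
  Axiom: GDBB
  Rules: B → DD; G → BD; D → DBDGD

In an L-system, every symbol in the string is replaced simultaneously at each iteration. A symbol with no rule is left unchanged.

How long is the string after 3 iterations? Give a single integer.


Answer: 179

Derivation:
Step 0: length = 4
Step 1: length = 11
Step 2: length = 46
Step 3: length = 179


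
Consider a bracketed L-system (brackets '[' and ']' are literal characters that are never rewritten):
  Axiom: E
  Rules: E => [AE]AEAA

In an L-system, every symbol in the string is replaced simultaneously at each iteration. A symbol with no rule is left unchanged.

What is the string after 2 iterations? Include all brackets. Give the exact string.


Answer: [A[AE]AEAA]A[AE]AEAAAA

Derivation:
Step 0: E
Step 1: [AE]AEAA
Step 2: [A[AE]AEAA]A[AE]AEAAAA


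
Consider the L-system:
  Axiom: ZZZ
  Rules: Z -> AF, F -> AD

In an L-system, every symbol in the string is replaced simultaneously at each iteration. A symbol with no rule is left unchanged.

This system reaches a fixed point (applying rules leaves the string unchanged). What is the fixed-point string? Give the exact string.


Answer: AADAADAAD

Derivation:
Step 0: ZZZ
Step 1: AFAFAF
Step 2: AADAADAAD
Step 3: AADAADAAD  (unchanged — fixed point at step 2)


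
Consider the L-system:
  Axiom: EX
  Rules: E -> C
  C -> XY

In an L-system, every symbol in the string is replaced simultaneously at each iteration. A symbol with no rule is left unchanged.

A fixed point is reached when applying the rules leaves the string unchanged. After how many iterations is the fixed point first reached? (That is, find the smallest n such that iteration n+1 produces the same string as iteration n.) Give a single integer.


Answer: 2

Derivation:
Step 0: EX
Step 1: CX
Step 2: XYX
Step 3: XYX  (unchanged — fixed point at step 2)


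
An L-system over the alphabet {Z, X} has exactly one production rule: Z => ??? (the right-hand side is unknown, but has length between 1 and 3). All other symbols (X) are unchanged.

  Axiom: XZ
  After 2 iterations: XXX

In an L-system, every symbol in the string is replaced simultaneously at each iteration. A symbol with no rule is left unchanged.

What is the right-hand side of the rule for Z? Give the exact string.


Answer: XX

Derivation:
Trying Z => XX:
  Step 0: XZ
  Step 1: XXX
  Step 2: XXX
Matches the given result.


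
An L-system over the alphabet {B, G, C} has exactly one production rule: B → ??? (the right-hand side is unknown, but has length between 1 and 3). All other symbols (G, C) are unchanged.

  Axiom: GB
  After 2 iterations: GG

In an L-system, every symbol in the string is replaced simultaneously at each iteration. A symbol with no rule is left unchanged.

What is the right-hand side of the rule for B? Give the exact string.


Trying B → G:
  Step 0: GB
  Step 1: GG
  Step 2: GG
Matches the given result.

Answer: G


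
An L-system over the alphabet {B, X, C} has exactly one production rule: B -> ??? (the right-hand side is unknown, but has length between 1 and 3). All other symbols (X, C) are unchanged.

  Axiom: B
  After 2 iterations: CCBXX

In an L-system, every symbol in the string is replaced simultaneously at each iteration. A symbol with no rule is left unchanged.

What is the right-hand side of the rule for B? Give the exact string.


Trying B -> CBX:
  Step 0: B
  Step 1: CBX
  Step 2: CCBXX
Matches the given result.

Answer: CBX


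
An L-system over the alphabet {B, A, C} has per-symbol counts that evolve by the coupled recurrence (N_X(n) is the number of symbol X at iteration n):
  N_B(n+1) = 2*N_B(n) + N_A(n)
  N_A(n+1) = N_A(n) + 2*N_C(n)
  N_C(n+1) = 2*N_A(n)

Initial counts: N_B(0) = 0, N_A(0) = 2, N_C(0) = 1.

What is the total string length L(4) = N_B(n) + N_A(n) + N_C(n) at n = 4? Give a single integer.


Step 0: N_B=0, N_A=2, N_C=1, L=3
Step 1: N_B=2, N_A=4, N_C=4, L=10
Step 2: N_B=8, N_A=12, N_C=8, L=28
Step 3: N_B=28, N_A=28, N_C=24, L=80
Step 4: N_B=84, N_A=76, N_C=56, L=216

Answer: 216


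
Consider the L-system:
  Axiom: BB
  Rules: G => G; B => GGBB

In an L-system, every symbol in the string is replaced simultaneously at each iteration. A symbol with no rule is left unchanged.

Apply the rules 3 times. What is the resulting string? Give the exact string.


Step 0: BB
Step 1: GGBBGGBB
Step 2: GGGGBBGGBBGGGGBBGGBB
Step 3: GGGGGGBBGGBBGGGGBBGGBBGGGGGGBBGGBBGGGGBBGGBB

Answer: GGGGGGBBGGBBGGGGBBGGBBGGGGGGBBGGBBGGGGBBGGBB


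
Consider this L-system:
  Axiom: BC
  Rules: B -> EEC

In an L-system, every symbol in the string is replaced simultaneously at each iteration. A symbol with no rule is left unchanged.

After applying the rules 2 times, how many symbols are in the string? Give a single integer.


Step 0: length = 2
Step 1: length = 4
Step 2: length = 4

Answer: 4


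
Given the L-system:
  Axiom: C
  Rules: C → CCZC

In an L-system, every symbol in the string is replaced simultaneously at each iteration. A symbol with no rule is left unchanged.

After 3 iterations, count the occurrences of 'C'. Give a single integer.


Step 0: C  (1 'C')
Step 1: CCZC  (3 'C')
Step 2: CCZCCCZCZCCZC  (9 'C')
Step 3: CCZCCCZCZCCZCCCZCCCZCZCCZCZCCZCCCZCZCCZC  (27 'C')

Answer: 27


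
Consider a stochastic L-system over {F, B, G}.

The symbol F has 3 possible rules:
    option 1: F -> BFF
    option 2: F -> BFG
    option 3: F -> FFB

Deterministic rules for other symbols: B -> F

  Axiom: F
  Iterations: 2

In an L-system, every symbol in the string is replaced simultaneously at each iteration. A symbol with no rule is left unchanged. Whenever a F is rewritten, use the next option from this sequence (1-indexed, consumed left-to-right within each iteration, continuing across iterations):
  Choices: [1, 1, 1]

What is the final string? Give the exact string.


Step 0: F
Step 1: BFF  (used choices [1])
Step 2: FBFFBFF  (used choices [1, 1])

Answer: FBFFBFF
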